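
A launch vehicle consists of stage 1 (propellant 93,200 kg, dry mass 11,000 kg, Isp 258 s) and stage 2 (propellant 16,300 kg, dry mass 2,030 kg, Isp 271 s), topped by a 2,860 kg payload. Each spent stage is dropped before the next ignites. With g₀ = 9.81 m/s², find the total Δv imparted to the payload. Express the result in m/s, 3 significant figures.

Ignition mass of stage 1 = 93,200+11,000 + 16,300+2,030 + 2,860 = 125,390 kg.
Stage 1: m₀ = 125,390 kg, m_f = 125,390 − 93,200 = 32,190 kg; Δv = 258×9.81×ln(3.895) = 2531.0×1.3598 ≈ 3442 m/s.
Stage 2: m₀ = 21,190 kg, m_f = 21,190 − 16,300 = 4,890 kg; Δv = 271×9.81×ln(4.333) = 2658.5×1.4663 ≈ 3898 m/s.
Total Δv = 3442 + 3898 = 7340 m/s.

Δv ≈ 7340 m/s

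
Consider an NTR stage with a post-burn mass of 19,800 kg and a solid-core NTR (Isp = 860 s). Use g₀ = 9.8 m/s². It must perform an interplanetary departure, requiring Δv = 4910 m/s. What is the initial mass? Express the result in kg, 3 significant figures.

initial mass ≈ 35500 kg

v_e = Isp · g₀ = 860 × 9.8 = 8428.0 m/s.
Rocket equation: m₀/m_f = exp(Δv / v_e) = exp(4910 / 8428.0) = exp(0.5826) = 1.7907.
m₀ = m_f × 1.7907 = 19,800 × 1.7907 = 35,455.9 kg.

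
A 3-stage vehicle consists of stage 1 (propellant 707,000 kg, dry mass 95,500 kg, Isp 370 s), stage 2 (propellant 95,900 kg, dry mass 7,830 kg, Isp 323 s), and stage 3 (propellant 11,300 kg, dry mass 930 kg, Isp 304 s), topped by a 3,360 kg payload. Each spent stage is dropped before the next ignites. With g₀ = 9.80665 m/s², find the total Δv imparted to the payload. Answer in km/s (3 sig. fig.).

Ignition mass of stage 1 = 707,000+95,500 + 95,900+7,830 + 11,300+930 + 3,360 = 921,820 kg.
Stage 1: m₀ = 921,820 kg, m_f = 921,820 − 707,000 = 214,820 kg; Δv = 370×9.80665×ln(4.291) = 3628.5×1.4565 ≈ 5285 m/s.
Stage 2: m₀ = 119,320 kg, m_f = 119,320 − 95,900 = 23,420 kg; Δv = 323×9.80665×ln(5.095) = 3167.5×1.6282 ≈ 5157 m/s.
Stage 3: m₀ = 15,590 kg, m_f = 15,590 − 11,300 = 4,290 kg; Δv = 304×9.80665×ln(3.634) = 2981.2×1.2903 ≈ 3847 m/s.
Total Δv = 5285 + 5157 + 3847 = 14289 m/s.

Δv ≈ 14.3 km/s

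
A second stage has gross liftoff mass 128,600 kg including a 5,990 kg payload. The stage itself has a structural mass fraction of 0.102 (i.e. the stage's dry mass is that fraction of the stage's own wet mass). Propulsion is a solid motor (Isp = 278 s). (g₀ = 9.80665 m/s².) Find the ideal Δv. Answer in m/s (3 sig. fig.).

Δv ≈ 5290 m/s

Stage wet mass = m₀ − payload = 128,600 − 5,990 = 122,610 kg.
Stage dry mass = ε × stage wet mass = 0.102 × 122,610 = 12,506.2 kg.
Burnout mass m_f = stage dry + payload = 12,506.2 + 5,990 = 18,496.2 kg.
v_e = Isp · g₀ = 278 × 9.80665 = 2726.2 m/s.
Rocket equation: Δv = v_e · ln(128,600/18,496.2) = 2726.2 × ln(6.953) = 2726.2 × 1.9391 ≈ 5287 m/s.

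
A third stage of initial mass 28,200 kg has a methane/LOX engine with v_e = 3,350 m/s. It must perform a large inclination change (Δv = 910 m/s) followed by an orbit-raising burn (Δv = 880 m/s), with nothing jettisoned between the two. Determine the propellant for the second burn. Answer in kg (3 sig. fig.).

propellant for the second burn ≈ 4970 kg

After the first burn: m = 28200 × exp(−910/3350.0) = 28200 × 0.76213 = 21,492.1 kg.
After the second burn: m = 21,492.1 × exp(−880/3350.0) = 21,492.1 × 0.76898 = 16,527 kg.
Second-burn propellant = 21,492.1 − 16,527 = 4,965.1 kg.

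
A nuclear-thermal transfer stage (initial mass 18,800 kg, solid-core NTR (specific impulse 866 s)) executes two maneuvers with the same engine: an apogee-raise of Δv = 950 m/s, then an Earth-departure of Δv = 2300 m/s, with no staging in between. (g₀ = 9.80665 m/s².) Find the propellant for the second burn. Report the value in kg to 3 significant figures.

propellant for the second burn ≈ 3990 kg

v_e = Isp · g₀ = 866 × 9.80665 = 8492.6 m/s.
After the first burn: m = 18800 × exp(−950/8492.6) = 18800 × 0.89417 = 16,810.4 kg.
After the second burn: m = 16,810.4 × exp(−2300/8492.6) = 16,810.4 × 0.76275 = 12,822.1 kg.
Second-burn propellant = 16,810.4 − 12,822.1 = 3,988.3 kg.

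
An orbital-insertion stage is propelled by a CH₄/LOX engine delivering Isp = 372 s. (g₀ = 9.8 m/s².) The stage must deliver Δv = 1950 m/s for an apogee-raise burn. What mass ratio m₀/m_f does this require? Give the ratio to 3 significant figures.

v_e = Isp · g₀ = 372 × 9.8 = 3645.6 m/s.
From the ideal rocket equation, m₀/m_f = exp(Δv / v_e) = exp(1950 / 3645.6) = exp(0.5349) = 1.7073.

mass ratio ≈ 1.71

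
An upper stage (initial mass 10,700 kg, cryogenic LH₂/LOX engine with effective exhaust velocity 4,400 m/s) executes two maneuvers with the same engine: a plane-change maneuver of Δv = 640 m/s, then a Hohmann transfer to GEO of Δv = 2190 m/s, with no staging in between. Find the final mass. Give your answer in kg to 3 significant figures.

final mass ≈ 5620 kg

After the first burn: m = 10700 × exp(−640/4400.0) = 10700 × 0.86463 = 9,251.54 kg.
After the second burn: m = 9,251.54 × exp(−2190/4400.0) = 9,251.54 × 0.60791 = 5,624.1 kg.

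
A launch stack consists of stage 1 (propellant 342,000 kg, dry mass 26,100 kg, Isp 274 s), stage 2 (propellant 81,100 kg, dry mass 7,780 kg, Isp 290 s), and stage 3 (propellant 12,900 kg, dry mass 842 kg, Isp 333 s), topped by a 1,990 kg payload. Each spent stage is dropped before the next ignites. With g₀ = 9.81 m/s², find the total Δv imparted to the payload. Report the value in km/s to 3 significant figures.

Δv ≈ 13.3 km/s

Ignition mass of stage 1 = 342,000+26,100 + 81,100+7,780 + 12,900+842 + 1,990 = 472,712 kg.
Stage 1: m₀ = 472,712 kg, m_f = 472,712 − 342,000 = 130,712 kg; Δv = 274×9.81×ln(3.616) = 2687.9×1.2855 ≈ 3455 m/s.
Stage 2: m₀ = 104,612 kg, m_f = 104,612 − 81,100 = 23,512 kg; Δv = 290×9.81×ln(4.449) = 2844.9×1.4927 ≈ 4247 m/s.
Stage 3: m₀ = 15,732 kg, m_f = 15,732 − 12,900 = 2,832 kg; Δv = 333×9.81×ln(5.555) = 3266.7×1.7147 ≈ 5602 m/s.
Total Δv = 3455 + 4247 + 5602 = 13304 m/s.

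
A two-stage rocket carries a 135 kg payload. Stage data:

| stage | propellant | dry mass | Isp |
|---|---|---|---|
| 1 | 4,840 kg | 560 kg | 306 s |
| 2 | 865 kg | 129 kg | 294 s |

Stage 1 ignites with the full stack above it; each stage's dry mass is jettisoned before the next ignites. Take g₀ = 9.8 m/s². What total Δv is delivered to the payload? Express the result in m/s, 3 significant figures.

Ignition mass of stage 1 = 4,840+560 + 865+129 + 135 = 6,529 kg.
Stage 1: m₀ = 6,529 kg, m_f = 6,529 − 4,840 = 1,689 kg; Δv = 306×9.8×ln(3.866) = 2998.8×1.3521 ≈ 4055 m/s.
Stage 2: m₀ = 1,129 kg, m_f = 1,129 − 865 = 264 kg; Δv = 294×9.8×ln(4.277) = 2881.2×1.4531 ≈ 4187 m/s.
Total Δv = 4055 + 4187 = 8242 m/s.

Δv ≈ 8240 m/s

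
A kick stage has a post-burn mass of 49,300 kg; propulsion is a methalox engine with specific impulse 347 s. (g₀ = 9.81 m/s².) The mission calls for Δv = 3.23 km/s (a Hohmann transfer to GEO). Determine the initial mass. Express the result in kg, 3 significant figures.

initial mass ≈ 127000 kg

v_e = Isp · g₀ = 347 × 9.81 = 3404.1 m/s.
m₀/m_f = exp(Δv / v_e) = exp(3230 / 3404.1) = exp(0.9489) = 2.5828.
m₀ = m_f × 2.5828 = 49,300 × 2.5828 = 127,332 kg.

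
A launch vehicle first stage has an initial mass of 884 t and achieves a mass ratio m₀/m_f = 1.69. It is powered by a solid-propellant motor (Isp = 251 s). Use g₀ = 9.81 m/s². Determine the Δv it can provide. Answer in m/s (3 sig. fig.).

Δv ≈ 1290 m/s

v_e = Isp · g₀ = 251 × 9.81 = 2462.3 m/s.
Δv = v_e · ln(1.69) = 2462.3 × 0.5247 ≈ 1292.0 m/s.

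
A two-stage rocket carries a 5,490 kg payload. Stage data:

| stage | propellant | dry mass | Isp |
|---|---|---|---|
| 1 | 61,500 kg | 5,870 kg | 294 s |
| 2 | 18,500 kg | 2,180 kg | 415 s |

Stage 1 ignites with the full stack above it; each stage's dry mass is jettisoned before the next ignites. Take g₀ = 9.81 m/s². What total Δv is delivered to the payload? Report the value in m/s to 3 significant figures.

Δv ≈ 8090 m/s

Ignition mass of stage 1 = 61,500+5,870 + 18,500+2,180 + 5,490 = 93,540 kg.
Stage 1: m₀ = 93,540 kg, m_f = 93,540 − 61,500 = 32,040 kg; Δv = 294×9.81×ln(2.919) = 2884.1×1.0714 ≈ 3090 m/s.
Stage 2: m₀ = 26,170 kg, m_f = 26,170 − 18,500 = 7,670 kg; Δv = 415×9.81×ln(3.412) = 4071.2×1.2273 ≈ 4997 m/s.
Total Δv = 3090 + 4997 = 8087 m/s.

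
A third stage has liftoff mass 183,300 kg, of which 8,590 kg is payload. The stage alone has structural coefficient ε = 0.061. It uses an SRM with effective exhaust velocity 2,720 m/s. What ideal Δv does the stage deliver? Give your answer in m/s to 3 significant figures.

Δv ≈ 6130 m/s

Stage wet mass = m₀ − payload = 183,300 − 8,590 = 174,710 kg.
Stage dry mass = ε × stage wet mass = 0.061 × 174,710 = 10,657.3 kg.
Burnout mass m_f = stage dry + payload = 10,657.3 + 8,590 = 19,247.3 kg.
From the ideal rocket equation, Δv = v_e · ln(183,300/19,247.3) = 2720.0 × ln(9.523) = 2720.0 × 2.2538 ≈ 6130 m/s.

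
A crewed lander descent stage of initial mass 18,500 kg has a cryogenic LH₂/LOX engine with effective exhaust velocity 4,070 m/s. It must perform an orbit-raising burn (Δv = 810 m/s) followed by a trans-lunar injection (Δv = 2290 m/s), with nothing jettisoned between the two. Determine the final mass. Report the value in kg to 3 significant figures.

After the first burn: m = 18500 × exp(−810/4070.0) = 18500 × 0.81954 = 15,161.5 kg.
After the second burn: m = 15,161.5 × exp(−2290/4070.0) = 15,161.5 × 0.56970 = 8,637.51 kg.

final mass ≈ 8640 kg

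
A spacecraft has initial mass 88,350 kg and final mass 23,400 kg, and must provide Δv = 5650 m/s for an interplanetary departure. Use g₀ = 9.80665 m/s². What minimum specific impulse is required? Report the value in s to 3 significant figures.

Isp ≈ 434 s

ln(m₀/m_f) = ln(88350/23400) = ln(3.776) = 1.3286.
v_e = Δv / ln(m₀/m_f) = 5650 / 1.3286 = 4252.7 m/s.
Isp = v_e / g₀ = 4252.7 / 9.80665 = 433.7 s.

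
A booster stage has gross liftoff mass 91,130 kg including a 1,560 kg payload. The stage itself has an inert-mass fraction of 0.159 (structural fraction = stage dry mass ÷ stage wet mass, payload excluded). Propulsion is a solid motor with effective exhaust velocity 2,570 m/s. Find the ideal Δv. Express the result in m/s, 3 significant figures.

Stage wet mass = m₀ − payload = 91,130 − 1,560 = 89,570 kg.
Stage dry mass = ε × stage wet mass = 0.159 × 89,570 = 14,241.6 kg.
Burnout mass m_f = stage dry + payload = 14,241.6 + 1,560 = 15,801.6 kg.
Δv = v_e · ln(91,130/15,801.6) = 2570.0 × ln(5.767) = 2570.0 × 1.7522 ≈ 4503 m/s.

Δv ≈ 4500 m/s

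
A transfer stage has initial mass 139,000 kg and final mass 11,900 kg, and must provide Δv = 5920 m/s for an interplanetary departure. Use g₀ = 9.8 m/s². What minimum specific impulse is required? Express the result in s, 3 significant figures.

ln(m₀/m_f) = ln(139000/11900) = ln(11.68) = 2.4579.
Rocket equation: v_e = Δv / ln(m₀/m_f) = 5920 / 2.4579 = 2408.5 m/s.
Isp = v_e / g₀ = 2408.5 / 9.8 = 245.8 s.

Isp ≈ 246 s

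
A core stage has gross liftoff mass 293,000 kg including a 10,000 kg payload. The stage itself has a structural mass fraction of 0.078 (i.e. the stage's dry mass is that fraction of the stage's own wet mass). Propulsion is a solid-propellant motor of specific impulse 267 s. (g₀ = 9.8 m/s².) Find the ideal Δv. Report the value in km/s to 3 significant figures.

Stage wet mass = m₀ − payload = 293,000 − 10,000 = 283,000 kg.
Stage dry mass = ε × stage wet mass = 0.078 × 283,000 = 22,074 kg.
Burnout mass m_f = stage dry + payload = 22,074 + 10,000 = 32,074 kg.
v_e = Isp · g₀ = 267 × 9.8 = 2616.6 m/s.
From the ideal rocket equation, Δv = v_e · ln(293,000/32,074) = 2616.6 × ln(9.135) = 2616.6 × 2.2121 ≈ 5788 m/s.

Δv ≈ 5.79 km/s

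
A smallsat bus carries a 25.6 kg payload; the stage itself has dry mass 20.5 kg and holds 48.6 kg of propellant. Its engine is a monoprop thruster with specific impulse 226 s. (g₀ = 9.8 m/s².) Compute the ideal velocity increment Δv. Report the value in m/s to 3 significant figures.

v_e = Isp · g₀ = 226 × 9.8 = 2214.8 m/s.
m₀ = payload + dry + propellant = 25.6 + 20.5 + 48.6 = 94.7 kg.
m_f = payload + dry = 25.6 + 20.5 = 46.1 kg.
Δv = v_e · ln(m₀/m_f) = 2214.8 × ln(2.054) = 2214.8 × 0.7199 ≈ 1594.4 m/s.

Δv ≈ 1590 m/s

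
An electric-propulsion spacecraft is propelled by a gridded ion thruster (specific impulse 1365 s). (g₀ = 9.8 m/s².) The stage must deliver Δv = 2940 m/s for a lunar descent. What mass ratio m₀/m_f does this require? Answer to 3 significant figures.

v_e = Isp · g₀ = 1365 × 9.8 = 13377.0 m/s.
By the Tsiolkovsky rocket equation, m₀/m_f = exp(Δv / v_e) = exp(2940 / 13377.0) = exp(0.2198) = 1.2458.

mass ratio ≈ 1.25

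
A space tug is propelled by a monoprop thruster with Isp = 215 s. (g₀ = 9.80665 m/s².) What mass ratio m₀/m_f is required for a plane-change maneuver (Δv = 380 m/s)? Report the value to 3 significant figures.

v_e = Isp · g₀ = 215 × 9.80665 = 2108.4 m/s.
Rocket equation: m₀/m_f = exp(Δv / v_e) = exp(380 / 2108.4) = exp(0.1802) = 1.1975.

mass ratio ≈ 1.20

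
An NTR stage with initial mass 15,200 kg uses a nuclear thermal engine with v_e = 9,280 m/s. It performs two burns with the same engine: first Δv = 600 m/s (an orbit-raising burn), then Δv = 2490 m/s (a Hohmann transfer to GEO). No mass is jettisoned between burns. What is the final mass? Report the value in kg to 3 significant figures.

final mass ≈ 10900 kg

After the first burn: m = 15200 × exp(−600/9280.0) = 15200 × 0.93739 = 14,248.3 kg.
After the second burn: m = 14,248.3 × exp(−2490/9280.0) = 14,248.3 × 0.76466 = 10,895.1 kg.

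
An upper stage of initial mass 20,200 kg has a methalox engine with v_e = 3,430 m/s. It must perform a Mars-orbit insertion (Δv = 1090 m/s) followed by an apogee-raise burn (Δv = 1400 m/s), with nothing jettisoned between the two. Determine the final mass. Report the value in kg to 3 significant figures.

After the first burn: m = 20200 × exp(−1090/3430.0) = 20200 × 0.72776 = 14,700.8 kg.
After the second burn: m = 14,700.8 × exp(−1400/3430.0) = 14,700.8 × 0.66487 = 9,774.12 kg.

final mass ≈ 9770 kg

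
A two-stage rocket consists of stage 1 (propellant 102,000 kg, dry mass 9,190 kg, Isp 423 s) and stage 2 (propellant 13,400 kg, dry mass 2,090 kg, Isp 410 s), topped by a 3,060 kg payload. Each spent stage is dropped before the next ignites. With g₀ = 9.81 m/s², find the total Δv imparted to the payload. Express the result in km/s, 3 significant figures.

Δv ≈ 11.6 km/s

Ignition mass of stage 1 = 102,000+9,190 + 13,400+2,090 + 3,060 = 129,740 kg.
Stage 1: m₀ = 129,740 kg, m_f = 129,740 − 102,000 = 27,740 kg; Δv = 423×9.81×ln(4.677) = 4149.6×1.5427 ≈ 6401 m/s.
Stage 2: m₀ = 18,550 kg, m_f = 18,550 − 13,400 = 5,150 kg; Δv = 410×9.81×ln(3.602) = 4022.1×1.2815 ≈ 5154 m/s.
Total Δv = 6401 + 5154 = 11555 m/s.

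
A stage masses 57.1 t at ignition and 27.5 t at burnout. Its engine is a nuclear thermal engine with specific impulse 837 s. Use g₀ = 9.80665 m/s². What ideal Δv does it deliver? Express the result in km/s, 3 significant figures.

v_e = Isp · g₀ = 837 × 9.80665 = 8208.2 m/s.
Rocket equation: Δv = v_e · ln(m₀/m_f) = 8208.2 × ln(2.076) = 8208.2 × 0.7306 ≈ 5997.0 m/s.

Δv ≈ 6.00 km/s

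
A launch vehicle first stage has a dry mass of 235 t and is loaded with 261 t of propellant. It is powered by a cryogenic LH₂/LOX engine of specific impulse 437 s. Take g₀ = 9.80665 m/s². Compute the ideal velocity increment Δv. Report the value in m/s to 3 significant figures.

Δv ≈ 3200 m/s

v_e = Isp · g₀ = 437 × 9.80665 = 4285.5 m/s.
m₀ = m_dry + m_prop = 235 + 261 = 496 t.
Δv = v_e · ln(m₀/m_f) = 4285.5 × ln(2.111) = 4285.5 × 0.7470 ≈ 3201.2 m/s.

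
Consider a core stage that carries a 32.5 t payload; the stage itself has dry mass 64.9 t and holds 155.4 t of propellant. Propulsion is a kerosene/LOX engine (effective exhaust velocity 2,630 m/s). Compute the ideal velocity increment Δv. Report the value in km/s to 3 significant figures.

m₀ = payload + dry + propellant = 32.5 + 64.9 + 155.4 = 252.8 t.
m_f = payload + dry = 32.5 + 64.9 = 97.4 t.
Rocket equation: Δv = v_e · ln(m₀/m_f) = 2630.0 × ln(2.595) = 2630.0 × 0.9538 ≈ 2508.4 m/s.

Δv ≈ 2.51 km/s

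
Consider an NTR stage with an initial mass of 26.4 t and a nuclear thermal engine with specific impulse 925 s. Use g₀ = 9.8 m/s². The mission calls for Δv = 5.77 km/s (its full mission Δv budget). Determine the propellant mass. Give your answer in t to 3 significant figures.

propellant mass ≈ 12.4 t

v_e = Isp · g₀ = 925 × 9.8 = 9065.0 m/s.
Using Δv = v_e ln(m₀/m_f): m₀/m_f = exp(Δv / v_e) = exp(5770 / 9065.0) = exp(0.6365) = 1.8899.
m_f = 26.4 / 1.8899 = 13.969 t, so propellant = m₀ − m_f = 26.4 − 13.969 = 12.431 t.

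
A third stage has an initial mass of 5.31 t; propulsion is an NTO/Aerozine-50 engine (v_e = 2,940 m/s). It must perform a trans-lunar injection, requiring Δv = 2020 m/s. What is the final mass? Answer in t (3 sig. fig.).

Using Δv = v_e ln(m₀/m_f): m₀/m_f = exp(Δv / v_e) = exp(2020 / 2940.0) = exp(0.6871) = 1.9879.
m_f = m₀ / 1.9879 = 5.31 / 1.9879 = 2.67116 t.

final mass ≈ 2.67 t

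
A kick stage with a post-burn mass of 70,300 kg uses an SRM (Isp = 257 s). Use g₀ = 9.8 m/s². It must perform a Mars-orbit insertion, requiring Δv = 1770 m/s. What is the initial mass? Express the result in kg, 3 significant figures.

initial mass ≈ 142000 kg

v_e = Isp · g₀ = 257 × 9.8 = 2518.6 m/s.
m₀/m_f = exp(Δv / v_e) = exp(1770 / 2518.6) = exp(0.7028) = 2.0193.
m₀ = m_f × 2.0193 = 70,300 × 2.0193 = 141,957 kg.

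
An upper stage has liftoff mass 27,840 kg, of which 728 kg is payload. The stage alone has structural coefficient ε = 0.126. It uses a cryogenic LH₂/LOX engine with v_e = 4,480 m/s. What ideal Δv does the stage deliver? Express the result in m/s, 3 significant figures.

Stage wet mass = m₀ − payload = 27,840 − 728 = 27,112 kg.
Stage dry mass = ε × stage wet mass = 0.126 × 27,112 = 3,416.11 kg.
Burnout mass m_f = stage dry + payload = 3,416.11 + 728 = 4,144.11 kg.
Δv = v_e · ln(27,840/4,144.11) = 4480.0 × ln(6.718) = 4480.0 × 1.9048 ≈ 8533 m/s.

Δv ≈ 8530 m/s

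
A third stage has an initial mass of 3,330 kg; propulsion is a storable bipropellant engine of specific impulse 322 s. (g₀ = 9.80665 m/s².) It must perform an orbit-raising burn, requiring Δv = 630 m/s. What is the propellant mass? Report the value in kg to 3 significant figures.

v_e = Isp · g₀ = 322 × 9.80665 = 3157.7 m/s.
m₀/m_f = exp(Δv / v_e) = exp(630 / 3157.7) = exp(0.1995) = 1.2208.
m_f = 3,330 / 1.2208 = 2,727.72 kg, so propellant = m₀ − m_f = 3,330 − 2,727.72 = 602.28 kg.

propellant mass ≈ 602 kg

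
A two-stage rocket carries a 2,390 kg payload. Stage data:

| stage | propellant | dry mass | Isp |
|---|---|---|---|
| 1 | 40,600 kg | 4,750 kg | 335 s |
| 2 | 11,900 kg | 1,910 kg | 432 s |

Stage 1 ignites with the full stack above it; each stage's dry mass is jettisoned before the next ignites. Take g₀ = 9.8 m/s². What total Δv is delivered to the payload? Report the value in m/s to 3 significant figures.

Ignition mass of stage 1 = 40,600+4,750 + 11,900+1,910 + 2,390 = 61,550 kg.
Stage 1: m₀ = 61,550 kg, m_f = 61,550 − 40,600 = 20,950 kg; Δv = 335×9.8×ln(2.938) = 3283.0×1.0777 ≈ 3538 m/s.
Stage 2: m₀ = 16,200 kg, m_f = 16,200 − 11,900 = 4,300 kg; Δv = 432×9.8×ln(3.767) = 4233.6×1.3264 ≈ 5615 m/s.
Total Δv = 3538 + 5615 = 9153 m/s.

Δv ≈ 9150 m/s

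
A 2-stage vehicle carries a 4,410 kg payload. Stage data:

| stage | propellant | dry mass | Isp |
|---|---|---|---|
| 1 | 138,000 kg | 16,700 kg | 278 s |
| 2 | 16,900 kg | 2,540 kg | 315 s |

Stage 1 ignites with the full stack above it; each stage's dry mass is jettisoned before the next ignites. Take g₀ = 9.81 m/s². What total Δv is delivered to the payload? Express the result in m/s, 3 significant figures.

Δv ≈ 7850 m/s

Ignition mass of stage 1 = 138,000+16,700 + 16,900+2,540 + 4,410 = 178,550 kg.
Stage 1: m₀ = 178,550 kg, m_f = 178,550 − 138,000 = 40,550 kg; Δv = 278×9.81×ln(4.403) = 2727.2×1.4823 ≈ 4043 m/s.
Stage 2: m₀ = 23,850 kg, m_f = 23,850 − 16,900 = 6,950 kg; Δv = 315×9.81×ln(3.432) = 3090.2×1.2330 ≈ 3810 m/s.
Total Δv = 4043 + 3810 = 7853 m/s.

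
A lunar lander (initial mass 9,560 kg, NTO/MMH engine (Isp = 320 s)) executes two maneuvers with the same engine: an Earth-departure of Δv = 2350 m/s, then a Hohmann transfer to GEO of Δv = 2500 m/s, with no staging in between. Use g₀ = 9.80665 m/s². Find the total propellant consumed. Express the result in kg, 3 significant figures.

total propellant consumed ≈ 7520 kg

v_e = Isp · g₀ = 320 × 9.80665 = 3138.1 m/s.
After the first burn: m = 9560 × exp(−2350/3138.1) = 9560 × 0.47291 = 4,521.02 kg.
After the second burn: m = 4,521.02 × exp(−2500/3138.1) = 4,521.02 × 0.45084 = 2,038.26 kg.
Total propellant = m₀ − m_final = 9560 − 2,038.26 = 7,521.74 kg.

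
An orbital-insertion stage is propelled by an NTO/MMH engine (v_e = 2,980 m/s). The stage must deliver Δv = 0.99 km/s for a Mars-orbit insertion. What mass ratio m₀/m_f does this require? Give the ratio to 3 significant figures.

mass ratio ≈ 1.39

m₀/m_f = exp(Δv / v_e) = exp(990 / 2980.0) = exp(0.3322) = 1.3941.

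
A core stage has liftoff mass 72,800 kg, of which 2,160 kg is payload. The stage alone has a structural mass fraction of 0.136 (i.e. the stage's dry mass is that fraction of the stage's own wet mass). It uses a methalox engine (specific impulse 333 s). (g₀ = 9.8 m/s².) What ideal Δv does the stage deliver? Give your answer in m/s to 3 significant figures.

Stage wet mass = m₀ − payload = 72,800 − 2,160 = 70,640 kg.
Stage dry mass = ε × stage wet mass = 0.136 × 70,640 = 9,607.04 kg.
Burnout mass m_f = stage dry + payload = 9,607.04 + 2,160 = 11,767.04 kg.
v_e = Isp · g₀ = 333 × 9.8 = 3263.4 m/s.
Rocket equation: Δv = v_e · ln(72,800/11,767.04) = 3263.4 × ln(6.187) = 3263.4 × 1.8224 ≈ 5947 m/s.

Δv ≈ 5950 m/s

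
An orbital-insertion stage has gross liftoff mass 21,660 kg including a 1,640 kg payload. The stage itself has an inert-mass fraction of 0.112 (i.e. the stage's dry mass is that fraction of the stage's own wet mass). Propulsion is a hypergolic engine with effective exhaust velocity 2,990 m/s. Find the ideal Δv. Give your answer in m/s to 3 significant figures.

Δv ≈ 5140 m/s

Stage wet mass = m₀ − payload = 21,660 − 1,640 = 20,020 kg.
Stage dry mass = ε × stage wet mass = 0.112 × 20,020 = 2,242.24 kg.
Burnout mass m_f = stage dry + payload = 2,242.24 + 1,640 = 3,882.24 kg.
By the Tsiolkovsky rocket equation, Δv = v_e · ln(21,660/3,882.24) = 2990.0 × ln(5.579) = 2990.0 × 1.7191 ≈ 5140 m/s.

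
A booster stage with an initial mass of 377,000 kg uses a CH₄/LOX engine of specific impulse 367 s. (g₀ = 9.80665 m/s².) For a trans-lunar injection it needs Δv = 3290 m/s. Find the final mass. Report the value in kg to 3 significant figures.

v_e = Isp · g₀ = 367 × 9.80665 = 3599.0 m/s.
m₀/m_f = exp(Δv / v_e) = exp(3290 / 3599.0) = exp(0.9141) = 2.4946.
m_f = m₀ / 2.4946 = 377,000 / 2.4946 = 151,126 kg.

final mass ≈ 151000 kg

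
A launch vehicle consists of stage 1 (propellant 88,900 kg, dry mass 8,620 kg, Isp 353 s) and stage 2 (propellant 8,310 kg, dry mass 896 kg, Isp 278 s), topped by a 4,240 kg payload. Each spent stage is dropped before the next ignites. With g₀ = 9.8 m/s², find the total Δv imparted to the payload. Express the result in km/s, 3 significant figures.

Δv ≈ 8.21 km/s

Ignition mass of stage 1 = 88,900+8,620 + 8,310+896 + 4,240 = 110,966 kg.
Stage 1: m₀ = 110,966 kg, m_f = 110,966 − 88,900 = 22,066 kg; Δv = 353×9.8×ln(5.029) = 3459.4×1.6152 ≈ 5588 m/s.
Stage 2: m₀ = 13,446 kg, m_f = 13,446 − 8,310 = 5,136 kg; Δv = 278×9.8×ln(2.618) = 2724.4×0.9624 ≈ 2622 m/s.
Total Δv = 5588 + 2622 = 8210 m/s.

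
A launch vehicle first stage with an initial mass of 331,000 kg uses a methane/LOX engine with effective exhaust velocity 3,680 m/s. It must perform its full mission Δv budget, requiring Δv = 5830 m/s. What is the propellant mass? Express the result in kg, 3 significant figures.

Using Δv = v_e ln(m₀/m_f): m₀/m_f = exp(Δv / v_e) = exp(5830 / 3680.0) = exp(1.5842) = 4.8756.
m_f = 331,000 / 4.8756 = 67,889.1 kg, so propellant = m₀ − m_f = 331,000 − 67,889.1 = 263,110.9 kg.

propellant mass ≈ 263000 kg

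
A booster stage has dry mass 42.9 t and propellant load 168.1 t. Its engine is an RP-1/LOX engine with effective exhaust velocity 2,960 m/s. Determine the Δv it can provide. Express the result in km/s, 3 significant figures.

m₀ = m_dry + m_prop = 42.9 + 168.1 = 211 t.
From the ideal rocket equation, Δv = v_e · ln(m₀/m_f) = 2960.0 × ln(4.918) = 2960.0 × 1.5930 ≈ 4715.2 m/s.

Δv ≈ 4.72 km/s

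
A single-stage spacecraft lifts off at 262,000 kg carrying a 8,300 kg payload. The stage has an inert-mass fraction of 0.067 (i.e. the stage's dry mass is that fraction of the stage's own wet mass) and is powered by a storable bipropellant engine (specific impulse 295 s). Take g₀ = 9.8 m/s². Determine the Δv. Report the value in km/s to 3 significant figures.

Δv ≈ 6.76 km/s

Stage wet mass = m₀ − payload = 262,000 − 8,300 = 253,700 kg.
Stage dry mass = ε × stage wet mass = 0.067 × 253,700 = 16,997.9 kg.
Burnout mass m_f = stage dry + payload = 16,997.9 + 8,300 = 25,297.9 kg.
v_e = Isp · g₀ = 295 × 9.8 = 2891.0 m/s.
Δv = v_e · ln(262,000/25,297.9) = 2891.0 × ln(10.36) = 2891.0 × 2.3376 ≈ 6758 m/s.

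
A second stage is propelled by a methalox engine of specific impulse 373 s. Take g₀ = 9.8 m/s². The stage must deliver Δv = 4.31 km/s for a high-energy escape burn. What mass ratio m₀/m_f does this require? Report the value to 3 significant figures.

v_e = Isp · g₀ = 373 × 9.8 = 3655.4 m/s.
m₀/m_f = exp(Δv / v_e) = exp(4310 / 3655.4) = exp(1.1791) = 3.2514.

mass ratio ≈ 3.25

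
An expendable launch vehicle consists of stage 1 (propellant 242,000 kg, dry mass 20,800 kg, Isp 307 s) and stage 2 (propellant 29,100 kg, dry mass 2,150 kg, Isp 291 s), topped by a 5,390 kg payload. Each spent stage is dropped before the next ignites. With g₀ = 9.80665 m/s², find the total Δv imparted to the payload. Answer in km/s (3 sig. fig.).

Δv ≈ 9.48 km/s

Ignition mass of stage 1 = 242,000+20,800 + 29,100+2,150 + 5,390 = 299,440 kg.
Stage 1: m₀ = 299,440 kg, m_f = 299,440 − 242,000 = 57,440 kg; Δv = 307×9.80665×ln(5.213) = 3010.6×1.6512 ≈ 4971 m/s.
Stage 2: m₀ = 36,640 kg, m_f = 36,640 − 29,100 = 7,540 kg; Δv = 291×9.80665×ln(4.859) = 2853.7×1.5809 ≈ 4512 m/s.
Total Δv = 4971 + 4512 = 9483 m/s.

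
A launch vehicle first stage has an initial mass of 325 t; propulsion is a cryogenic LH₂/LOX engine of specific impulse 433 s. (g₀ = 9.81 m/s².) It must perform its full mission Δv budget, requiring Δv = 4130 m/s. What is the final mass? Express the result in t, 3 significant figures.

final mass ≈ 123 t

v_e = Isp · g₀ = 433 × 9.81 = 4247.7 m/s.
m₀/m_f = exp(Δv / v_e) = exp(4130 / 4247.7) = exp(0.9723) = 2.6440.
m_f = m₀ / 2.6440 = 325 / 2.6440 = 122.92 t.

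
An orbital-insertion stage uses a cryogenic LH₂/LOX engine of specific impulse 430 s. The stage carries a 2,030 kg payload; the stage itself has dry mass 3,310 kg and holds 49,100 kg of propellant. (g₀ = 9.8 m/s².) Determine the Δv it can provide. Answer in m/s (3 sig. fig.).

Δv ≈ 9780 m/s

v_e = Isp · g₀ = 430 × 9.8 = 4214.0 m/s.
m₀ = payload + dry + propellant = 2,030 + 3,310 + 49,100 = 54,440 kg.
m_f = payload + dry = 2,030 + 3,310 = 5,340 kg.
By the Tsiolkovsky rocket equation, Δv = v_e · ln(m₀/m_f) = 4214.0 × ln(10.19) = 4214.0 × 2.3219 ≈ 9784.4 m/s.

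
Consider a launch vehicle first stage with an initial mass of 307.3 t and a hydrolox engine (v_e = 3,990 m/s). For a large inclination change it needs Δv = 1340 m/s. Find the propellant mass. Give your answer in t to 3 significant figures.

propellant mass ≈ 87.7 t

m₀/m_f = exp(Δv / v_e) = exp(1340 / 3990.0) = exp(0.3358) = 1.3991.
m_f = 307.3 / 1.3991 = 219.641 t, so propellant = m₀ − m_f = 307.3 − 219.641 = 87.659 t.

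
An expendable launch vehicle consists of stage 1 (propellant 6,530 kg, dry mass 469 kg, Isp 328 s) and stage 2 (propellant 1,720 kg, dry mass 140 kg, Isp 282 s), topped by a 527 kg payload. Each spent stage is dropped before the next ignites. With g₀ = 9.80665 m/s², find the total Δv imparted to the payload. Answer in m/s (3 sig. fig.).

Δv ≈ 7350 m/s

Ignition mass of stage 1 = 6,530+469 + 1,720+140 + 527 = 9,386 kg.
Stage 1: m₀ = 9,386 kg, m_f = 9,386 − 6,530 = 2,856 kg; Δv = 328×9.80665×ln(3.286) = 3216.6×1.1898 ≈ 3827 m/s.
Stage 2: m₀ = 2,387 kg, m_f = 2,387 − 1,720 = 667 kg; Δv = 282×9.80665×ln(3.579) = 2765.5×1.2750 ≈ 3526 m/s.
Total Δv = 3827 + 3526 = 7353 m/s.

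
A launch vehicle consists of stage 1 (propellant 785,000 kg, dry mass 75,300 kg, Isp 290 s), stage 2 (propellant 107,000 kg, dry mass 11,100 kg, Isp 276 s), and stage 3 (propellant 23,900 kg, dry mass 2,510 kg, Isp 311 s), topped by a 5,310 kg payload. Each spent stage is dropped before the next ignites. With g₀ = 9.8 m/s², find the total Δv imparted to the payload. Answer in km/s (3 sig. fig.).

Δv ≈ 11.9 km/s

Ignition mass of stage 1 = 785,000+75,300 + 107,000+11,100 + 23,900+2,510 + 5,310 = 1,010,120 kg.
Stage 1: m₀ = 1,010,120 kg, m_f = 1,010,120 − 785,000 = 225,120 kg; Δv = 290×9.8×ln(4.487) = 2842.0×1.5012 ≈ 4266 m/s.
Stage 2: m₀ = 149,820 kg, m_f = 149,820 − 107,000 = 42,820 kg; Δv = 276×9.8×ln(3.499) = 2704.8×1.2524 ≈ 3388 m/s.
Stage 3: m₀ = 31,720 kg, m_f = 31,720 − 23,900 = 7,820 kg; Δv = 311×9.8×ln(4.056) = 3047.8×1.4003 ≈ 4268 m/s.
Total Δv = 4266 + 3388 + 4268 = 11922 m/s.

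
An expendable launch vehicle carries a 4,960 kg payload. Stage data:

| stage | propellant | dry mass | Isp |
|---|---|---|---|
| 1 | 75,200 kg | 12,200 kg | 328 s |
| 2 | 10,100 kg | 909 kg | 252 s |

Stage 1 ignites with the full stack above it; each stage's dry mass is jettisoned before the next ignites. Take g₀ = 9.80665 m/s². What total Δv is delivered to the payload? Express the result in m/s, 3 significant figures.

Δv ≈ 6660 m/s

Ignition mass of stage 1 = 75,200+12,200 + 10,100+909 + 4,960 = 103,369 kg.
Stage 1: m₀ = 103,369 kg, m_f = 103,369 − 75,200 = 28,169 kg; Δv = 328×9.80665×ln(3.67) = 3216.6×1.3001 ≈ 4182 m/s.
Stage 2: m₀ = 15,969 kg, m_f = 15,969 − 10,100 = 5,869 kg; Δv = 252×9.80665×ln(2.721) = 2471.3×1.0010 ≈ 2474 m/s.
Total Δv = 4182 + 2474 = 6656 m/s.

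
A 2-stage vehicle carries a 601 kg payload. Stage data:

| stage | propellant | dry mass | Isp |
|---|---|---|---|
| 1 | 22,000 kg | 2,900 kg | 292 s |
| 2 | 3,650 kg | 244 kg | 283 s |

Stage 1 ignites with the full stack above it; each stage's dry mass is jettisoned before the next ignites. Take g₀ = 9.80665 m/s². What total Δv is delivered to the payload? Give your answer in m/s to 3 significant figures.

Δv ≈ 8590 m/s

Ignition mass of stage 1 = 22,000+2,900 + 3,650+244 + 601 = 29,395 kg.
Stage 1: m₀ = 29,395 kg, m_f = 29,395 − 22,000 = 7,395 kg; Δv = 292×9.80665×ln(3.975) = 2863.5×1.3800 ≈ 3952 m/s.
Stage 2: m₀ = 4,495 kg, m_f = 4,495 − 3,650 = 845 kg; Δv = 283×9.80665×ln(5.32) = 2775.3×1.6714 ≈ 4639 m/s.
Total Δv = 3952 + 4639 = 8591 m/s.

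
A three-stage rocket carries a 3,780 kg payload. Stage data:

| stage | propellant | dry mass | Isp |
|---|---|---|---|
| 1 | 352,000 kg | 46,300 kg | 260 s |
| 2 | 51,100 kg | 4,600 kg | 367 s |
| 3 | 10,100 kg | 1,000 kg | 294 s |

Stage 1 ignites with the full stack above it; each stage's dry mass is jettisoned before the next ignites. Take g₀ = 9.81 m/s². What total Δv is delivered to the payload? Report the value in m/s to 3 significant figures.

Ignition mass of stage 1 = 352,000+46,300 + 51,100+4,600 + 10,100+1,000 + 3,780 = 468,880 kg.
Stage 1: m₀ = 468,880 kg, m_f = 468,880 − 352,000 = 116,880 kg; Δv = 260×9.81×ln(4.012) = 2550.6×1.3892 ≈ 3543 m/s.
Stage 2: m₀ = 70,580 kg, m_f = 70,580 − 51,100 = 19,480 kg; Δv = 367×9.81×ln(3.623) = 3600.3×1.2874 ≈ 4635 m/s.
Stage 3: m₀ = 14,880 kg, m_f = 14,880 − 10,100 = 4,780 kg; Δv = 294×9.81×ln(3.113) = 2884.1×1.1356 ≈ 3275 m/s.
Total Δv = 3543 + 4635 + 3275 = 11453 m/s.

Δv ≈ 11500 m/s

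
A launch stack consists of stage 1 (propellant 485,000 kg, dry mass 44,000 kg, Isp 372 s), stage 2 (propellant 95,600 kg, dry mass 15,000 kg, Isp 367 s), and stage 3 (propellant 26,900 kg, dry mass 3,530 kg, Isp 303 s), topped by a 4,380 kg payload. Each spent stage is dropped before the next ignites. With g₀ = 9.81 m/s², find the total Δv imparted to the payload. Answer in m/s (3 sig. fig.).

Δv ≈ 12900 m/s

Ignition mass of stage 1 = 485,000+44,000 + 95,600+15,000 + 26,900+3,530 + 4,380 = 674,410 kg.
Stage 1: m₀ = 674,410 kg, m_f = 674,410 − 485,000 = 189,410 kg; Δv = 372×9.81×ln(3.561) = 3649.3×1.2699 ≈ 4634 m/s.
Stage 2: m₀ = 145,410 kg, m_f = 145,410 − 95,600 = 49,810 kg; Δv = 367×9.81×ln(2.919) = 3600.3×1.0713 ≈ 3857 m/s.
Stage 3: m₀ = 34,810 kg, m_f = 34,810 − 26,900 = 7,910 kg; Δv = 303×9.81×ln(4.401) = 2972.4×1.4818 ≈ 4404 m/s.
Total Δv = 4634 + 3857 + 4404 = 12895 m/s.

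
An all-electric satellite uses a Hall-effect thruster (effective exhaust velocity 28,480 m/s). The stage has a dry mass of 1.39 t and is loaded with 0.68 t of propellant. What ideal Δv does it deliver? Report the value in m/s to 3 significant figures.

Δv ≈ 11300 m/s

m₀ = m_dry + m_prop = 1.39 + 0.68 = 2.07 t.
Using Δv = v_e ln(m₀/m_f): Δv = v_e · ln(m₀/m_f) = 28480.0 × ln(1.489) = 28480.0 × 0.3982 ≈ 11342.0 m/s.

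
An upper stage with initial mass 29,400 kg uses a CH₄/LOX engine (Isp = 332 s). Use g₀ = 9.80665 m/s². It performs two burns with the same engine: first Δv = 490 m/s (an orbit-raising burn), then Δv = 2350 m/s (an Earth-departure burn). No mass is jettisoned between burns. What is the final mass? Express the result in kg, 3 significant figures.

v_e = Isp · g₀ = 332 × 9.80665 = 3255.8 m/s.
After the first burn: m = 29400 × exp(−490/3255.8) = 29400 × 0.86028 = 25,292.2 kg.
After the second burn: m = 25,292.2 × exp(−2350/3255.8) = 25,292.2 × 0.48588 = 12,289 kg.

final mass ≈ 12300 kg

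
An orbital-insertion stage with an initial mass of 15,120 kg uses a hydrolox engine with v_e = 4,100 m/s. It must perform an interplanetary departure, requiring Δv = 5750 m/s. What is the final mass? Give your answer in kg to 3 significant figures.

From the ideal rocket equation, m₀/m_f = exp(Δv / v_e) = exp(5750 / 4100.0) = exp(1.4024) = 4.0651.
m_f = m₀ / 4.0651 = 15,120 / 4.0651 = 3,719.47 kg.

final mass ≈ 3720 kg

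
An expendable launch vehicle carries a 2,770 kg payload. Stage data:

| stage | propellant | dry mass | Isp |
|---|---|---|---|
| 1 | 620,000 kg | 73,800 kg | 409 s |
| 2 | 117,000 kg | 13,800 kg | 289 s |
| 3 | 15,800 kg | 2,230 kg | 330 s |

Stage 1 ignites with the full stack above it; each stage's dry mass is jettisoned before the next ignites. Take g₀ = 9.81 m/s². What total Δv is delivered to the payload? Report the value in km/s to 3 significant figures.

Δv ≈ 14.1 km/s

Ignition mass of stage 1 = 620,000+73,800 + 117,000+13,800 + 15,800+2,230 + 2,770 = 845,400 kg.
Stage 1: m₀ = 845,400 kg, m_f = 845,400 − 620,000 = 225,400 kg; Δv = 409×9.81×ln(3.751) = 4012.3×1.3219 ≈ 5304 m/s.
Stage 2: m₀ = 151,600 kg, m_f = 151,600 − 117,000 = 34,600 kg; Δv = 289×9.81×ln(4.382) = 2835.1×1.4774 ≈ 4189 m/s.
Stage 3: m₀ = 20,800 kg, m_f = 20,800 − 15,800 = 5,000 kg; Δv = 330×9.81×ln(4.16) = 3237.3×1.4255 ≈ 4615 m/s.
Total Δv = 5304 + 4189 + 4615 = 14108 m/s.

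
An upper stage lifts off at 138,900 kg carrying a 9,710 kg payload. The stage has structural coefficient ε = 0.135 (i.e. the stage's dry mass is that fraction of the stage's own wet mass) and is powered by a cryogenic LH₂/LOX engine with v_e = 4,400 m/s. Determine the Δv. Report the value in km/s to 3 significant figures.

Δv ≈ 7.18 km/s

Stage wet mass = m₀ − payload = 138,900 − 9,710 = 129,190 kg.
Stage dry mass = ε × stage wet mass = 0.135 × 129,190 = 17,440.7 kg.
Burnout mass m_f = stage dry + payload = 17,440.7 + 9,710 = 27,150.7 kg.
From the ideal rocket equation, Δv = v_e · ln(138,900/27,150.7) = 4400.0 × ln(5.116) = 4400.0 × 1.6324 ≈ 7182 m/s.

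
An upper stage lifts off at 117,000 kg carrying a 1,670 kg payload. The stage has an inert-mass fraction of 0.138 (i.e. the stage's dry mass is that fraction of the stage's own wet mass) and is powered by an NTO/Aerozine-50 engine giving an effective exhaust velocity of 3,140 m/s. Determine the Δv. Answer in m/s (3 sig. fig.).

Stage wet mass = m₀ − payload = 117,000 − 1,670 = 115,330 kg.
Stage dry mass = ε × stage wet mass = 0.138 × 115,330 = 15,915.5 kg.
Burnout mass m_f = stage dry + payload = 15,915.5 + 1,670 = 17,585.5 kg.
Δv = v_e · ln(117,000/17,585.5) = 3140.0 × ln(6.653) = 3140.0 × 1.8951 ≈ 5951 m/s.

Δv ≈ 5950 m/s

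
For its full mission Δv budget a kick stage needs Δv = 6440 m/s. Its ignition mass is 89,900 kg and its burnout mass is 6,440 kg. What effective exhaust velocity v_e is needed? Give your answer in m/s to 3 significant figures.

v_e ≈ 2440 m/s

ln(m₀/m_f) = ln(89900/6440) = ln(13.96) = 2.6362.
From the ideal rocket equation, v_e = Δv / ln(m₀/m_f) = 6440 / 2.6362 = 2442.9 m/s.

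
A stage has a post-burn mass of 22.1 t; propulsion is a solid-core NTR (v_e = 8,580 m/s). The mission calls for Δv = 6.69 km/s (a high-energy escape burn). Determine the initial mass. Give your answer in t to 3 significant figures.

By the Tsiolkovsky rocket equation, m₀/m_f = exp(Δv / v_e) = exp(6690 / 8580.0) = exp(0.7797) = 2.1809.
m₀ = m_f × 2.1809 = 22.1 × 2.1809 = 48.1979 t.

initial mass ≈ 48.2 t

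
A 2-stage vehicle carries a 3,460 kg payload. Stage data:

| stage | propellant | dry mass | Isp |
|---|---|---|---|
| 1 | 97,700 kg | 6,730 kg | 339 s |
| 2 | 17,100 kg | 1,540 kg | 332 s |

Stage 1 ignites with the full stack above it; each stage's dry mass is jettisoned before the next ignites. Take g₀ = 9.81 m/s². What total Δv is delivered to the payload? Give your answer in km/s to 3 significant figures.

Δv ≈ 9.76 km/s

Ignition mass of stage 1 = 97,700+6,730 + 17,100+1,540 + 3,460 = 126,530 kg.
Stage 1: m₀ = 126,530 kg, m_f = 126,530 − 97,700 = 28,830 kg; Δv = 339×9.81×ln(4.389) = 3325.6×1.4791 ≈ 4919 m/s.
Stage 2: m₀ = 22,100 kg, m_f = 22,100 − 17,100 = 5,000 kg; Δv = 332×9.81×ln(4.42) = 3256.9×1.4861 ≈ 4840 m/s.
Total Δv = 4919 + 4840 = 9759 m/s.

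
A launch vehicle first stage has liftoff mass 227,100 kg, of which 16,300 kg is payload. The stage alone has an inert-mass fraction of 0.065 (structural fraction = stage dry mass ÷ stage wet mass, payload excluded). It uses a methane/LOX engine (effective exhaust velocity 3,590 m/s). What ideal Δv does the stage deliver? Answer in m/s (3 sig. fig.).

Δv ≈ 7270 m/s

Stage wet mass = m₀ − payload = 227,100 − 16,300 = 210,800 kg.
Stage dry mass = ε × stage wet mass = 0.065 × 210,800 = 13,702 kg.
Burnout mass m_f = stage dry + payload = 13,702 + 16,300 = 30,002 kg.
Δv = v_e · ln(227,100/30,002) = 3590.0 × ln(7.569) = 3590.0 × 2.0241 ≈ 7267 m/s.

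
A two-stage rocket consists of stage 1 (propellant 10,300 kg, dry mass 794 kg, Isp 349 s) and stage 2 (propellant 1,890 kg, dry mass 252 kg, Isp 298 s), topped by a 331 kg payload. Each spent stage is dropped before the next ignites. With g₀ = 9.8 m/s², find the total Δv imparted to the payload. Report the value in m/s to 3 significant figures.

Δv ≈ 9090 m/s

Ignition mass of stage 1 = 10,300+794 + 1,890+252 + 331 = 13,567 kg.
Stage 1: m₀ = 13,567 kg, m_f = 13,567 − 10,300 = 3,267 kg; Δv = 349×9.8×ln(4.153) = 3420.2×1.4238 ≈ 4870 m/s.
Stage 2: m₀ = 2,473 kg, m_f = 2,473 − 1,890 = 583 kg; Δv = 298×9.8×ln(4.242) = 2920.4×1.4450 ≈ 4220 m/s.
Total Δv = 4870 + 4220 = 9090 m/s.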